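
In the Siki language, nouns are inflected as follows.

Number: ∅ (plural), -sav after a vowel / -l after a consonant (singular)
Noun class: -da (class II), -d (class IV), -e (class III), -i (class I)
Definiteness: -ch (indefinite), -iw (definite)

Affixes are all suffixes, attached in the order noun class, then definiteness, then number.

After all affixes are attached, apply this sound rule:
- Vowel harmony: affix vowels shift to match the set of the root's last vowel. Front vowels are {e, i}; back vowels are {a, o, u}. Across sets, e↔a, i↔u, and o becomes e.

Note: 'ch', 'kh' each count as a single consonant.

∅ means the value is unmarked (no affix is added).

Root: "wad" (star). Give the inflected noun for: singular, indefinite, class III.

Attach noun class class III -e → wade.
Attach definiteness indefinite -ch → wadech.
Attach number singular -l (after consonant 'ch') → wadechl.
Apply vowel harmony: wadechl → wadachl.

wadachl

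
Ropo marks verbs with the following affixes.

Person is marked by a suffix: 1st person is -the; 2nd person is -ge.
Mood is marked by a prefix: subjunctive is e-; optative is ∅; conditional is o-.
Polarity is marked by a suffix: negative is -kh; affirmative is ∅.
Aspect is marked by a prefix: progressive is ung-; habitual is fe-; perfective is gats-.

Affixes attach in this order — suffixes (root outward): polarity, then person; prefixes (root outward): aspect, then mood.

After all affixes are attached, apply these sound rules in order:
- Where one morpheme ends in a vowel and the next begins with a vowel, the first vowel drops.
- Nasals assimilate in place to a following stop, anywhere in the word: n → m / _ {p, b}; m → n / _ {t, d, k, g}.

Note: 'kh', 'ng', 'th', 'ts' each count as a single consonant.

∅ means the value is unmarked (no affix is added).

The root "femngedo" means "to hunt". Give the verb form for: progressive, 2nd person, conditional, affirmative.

Attach aspect progressive ung- → ungfemngedo.
polarity = affirmative: zero marking, form stays ungfemngedo.
Attach mood conditional o- → oungfemngedo.
Attach person 2nd person -ge → oungfemngedoge.
Apply vowel deletion: oungfemngedoge → ungfemngedoge.
Nasal assimilation: no change.

ungfemngedoge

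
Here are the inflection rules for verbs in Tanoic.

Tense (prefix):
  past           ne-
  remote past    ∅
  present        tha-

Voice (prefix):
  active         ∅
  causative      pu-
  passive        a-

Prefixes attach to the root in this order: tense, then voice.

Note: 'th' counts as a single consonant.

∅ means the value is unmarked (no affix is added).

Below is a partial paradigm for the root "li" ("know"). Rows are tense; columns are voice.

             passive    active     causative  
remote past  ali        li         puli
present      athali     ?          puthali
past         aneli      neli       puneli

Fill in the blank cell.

Attach tense present tha- → thali.
voice = active: zero marking, form stays thali.

thali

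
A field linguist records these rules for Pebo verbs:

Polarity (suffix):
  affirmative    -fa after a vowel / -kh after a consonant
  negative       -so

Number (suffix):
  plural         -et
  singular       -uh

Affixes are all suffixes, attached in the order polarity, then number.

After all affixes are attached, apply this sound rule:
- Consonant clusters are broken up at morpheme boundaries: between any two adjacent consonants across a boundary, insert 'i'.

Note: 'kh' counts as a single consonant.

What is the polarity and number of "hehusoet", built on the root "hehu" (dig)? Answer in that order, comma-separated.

negative, plural

Segment: hehu-so-et.
polarity: -so → negative.
number: -et → plural.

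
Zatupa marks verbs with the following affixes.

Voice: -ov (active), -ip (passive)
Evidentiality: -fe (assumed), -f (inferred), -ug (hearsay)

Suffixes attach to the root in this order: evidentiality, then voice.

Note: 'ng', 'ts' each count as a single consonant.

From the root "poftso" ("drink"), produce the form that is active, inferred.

Attach evidentiality inferred -f → poftsof.
Attach voice active -ov → poftsofov.

poftsofov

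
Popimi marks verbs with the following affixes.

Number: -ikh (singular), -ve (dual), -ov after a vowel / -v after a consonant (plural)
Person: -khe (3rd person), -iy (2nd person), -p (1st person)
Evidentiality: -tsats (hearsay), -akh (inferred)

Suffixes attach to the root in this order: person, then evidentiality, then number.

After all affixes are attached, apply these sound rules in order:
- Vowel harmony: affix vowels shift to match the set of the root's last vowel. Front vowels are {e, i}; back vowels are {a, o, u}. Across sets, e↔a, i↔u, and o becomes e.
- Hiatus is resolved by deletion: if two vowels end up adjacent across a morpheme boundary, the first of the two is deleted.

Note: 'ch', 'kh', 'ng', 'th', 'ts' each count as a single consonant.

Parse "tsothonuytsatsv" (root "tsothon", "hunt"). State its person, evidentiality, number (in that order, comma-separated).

2nd person, hearsay, plural

Segment: tsothon-iy-tsats-v.
person: -iy → 2nd person.
evidentiality: -tsats → hearsay.
number: -ov/v → plural.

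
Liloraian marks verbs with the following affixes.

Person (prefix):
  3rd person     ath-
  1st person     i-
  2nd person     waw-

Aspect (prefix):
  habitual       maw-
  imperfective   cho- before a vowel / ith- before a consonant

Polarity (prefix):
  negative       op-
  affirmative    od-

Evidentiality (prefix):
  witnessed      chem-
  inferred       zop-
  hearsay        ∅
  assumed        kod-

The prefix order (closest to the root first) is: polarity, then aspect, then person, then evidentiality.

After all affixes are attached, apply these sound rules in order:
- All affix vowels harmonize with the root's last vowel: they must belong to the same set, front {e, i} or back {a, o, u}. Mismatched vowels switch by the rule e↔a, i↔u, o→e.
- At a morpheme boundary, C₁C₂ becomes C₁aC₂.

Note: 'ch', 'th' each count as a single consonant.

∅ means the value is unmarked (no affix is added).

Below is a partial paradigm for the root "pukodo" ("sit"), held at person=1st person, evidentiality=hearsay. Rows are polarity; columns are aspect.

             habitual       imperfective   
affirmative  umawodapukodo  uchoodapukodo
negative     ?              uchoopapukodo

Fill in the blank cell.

umawopapukodo

Attach polarity negative op- → oppukodo.
Attach aspect habitual maw- → mawoppukodo.
Attach person 1st person i- → imawoppukodo.
evidentiality = hearsay: zero marking, form stays imawoppukodo.
Apply vowel harmony: imawoppukodo → umawoppukodo.
Apply epenthesis: umawoppukodo → umawopapukodo.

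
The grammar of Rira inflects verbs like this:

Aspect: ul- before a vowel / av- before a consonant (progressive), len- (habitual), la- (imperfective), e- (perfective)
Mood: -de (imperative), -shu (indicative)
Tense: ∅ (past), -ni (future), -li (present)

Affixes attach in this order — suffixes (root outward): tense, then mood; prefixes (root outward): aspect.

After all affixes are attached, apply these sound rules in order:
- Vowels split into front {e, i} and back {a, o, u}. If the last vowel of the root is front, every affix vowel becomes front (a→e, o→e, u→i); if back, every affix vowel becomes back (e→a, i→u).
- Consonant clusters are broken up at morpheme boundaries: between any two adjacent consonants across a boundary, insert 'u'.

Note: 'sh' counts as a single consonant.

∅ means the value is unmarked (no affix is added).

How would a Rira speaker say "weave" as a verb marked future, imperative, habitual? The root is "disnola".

Attach aspect habitual len- → lendisnola.
Attach tense future -ni → lendisnolani.
Attach mood imperative -de → lendisnolanide.
Apply vowel harmony: lendisnolanide → landisnolanuda.
Apply epenthesis: landisnolanuda → lanudisnolanuda.

lanudisnolanuda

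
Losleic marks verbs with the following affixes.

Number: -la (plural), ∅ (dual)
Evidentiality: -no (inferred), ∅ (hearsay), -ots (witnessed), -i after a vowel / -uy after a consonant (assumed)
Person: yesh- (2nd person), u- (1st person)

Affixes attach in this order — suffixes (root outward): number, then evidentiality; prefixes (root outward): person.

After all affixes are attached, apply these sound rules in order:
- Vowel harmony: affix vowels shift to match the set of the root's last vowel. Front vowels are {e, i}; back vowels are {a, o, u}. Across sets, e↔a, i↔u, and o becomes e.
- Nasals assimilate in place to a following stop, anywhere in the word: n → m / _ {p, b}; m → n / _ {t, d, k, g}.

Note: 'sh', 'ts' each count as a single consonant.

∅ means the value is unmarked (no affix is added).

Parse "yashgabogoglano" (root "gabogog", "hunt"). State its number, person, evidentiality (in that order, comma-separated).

plural, 2nd person, inferred

Segment: yesh-gabogog-la-no.
number: -la → plural.
person: yesh- → 2nd person.
evidentiality: -no → inferred.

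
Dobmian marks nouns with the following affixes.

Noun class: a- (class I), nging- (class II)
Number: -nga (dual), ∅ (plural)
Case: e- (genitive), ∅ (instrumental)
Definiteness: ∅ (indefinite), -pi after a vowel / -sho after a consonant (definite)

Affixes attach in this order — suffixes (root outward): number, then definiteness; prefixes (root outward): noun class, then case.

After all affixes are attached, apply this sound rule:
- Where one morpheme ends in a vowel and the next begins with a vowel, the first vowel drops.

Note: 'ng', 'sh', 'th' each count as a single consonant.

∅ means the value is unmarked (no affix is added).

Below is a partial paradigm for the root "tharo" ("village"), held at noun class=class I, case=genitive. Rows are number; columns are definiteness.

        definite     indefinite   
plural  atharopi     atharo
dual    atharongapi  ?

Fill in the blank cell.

Attach number dual -nga → tharonga.
Attach noun class class I a- → atharonga.
definiteness = indefinite: zero marking, form stays atharonga.
Attach case genitive e- → eatharonga.
Apply vowel deletion: eatharonga → atharonga.

atharonga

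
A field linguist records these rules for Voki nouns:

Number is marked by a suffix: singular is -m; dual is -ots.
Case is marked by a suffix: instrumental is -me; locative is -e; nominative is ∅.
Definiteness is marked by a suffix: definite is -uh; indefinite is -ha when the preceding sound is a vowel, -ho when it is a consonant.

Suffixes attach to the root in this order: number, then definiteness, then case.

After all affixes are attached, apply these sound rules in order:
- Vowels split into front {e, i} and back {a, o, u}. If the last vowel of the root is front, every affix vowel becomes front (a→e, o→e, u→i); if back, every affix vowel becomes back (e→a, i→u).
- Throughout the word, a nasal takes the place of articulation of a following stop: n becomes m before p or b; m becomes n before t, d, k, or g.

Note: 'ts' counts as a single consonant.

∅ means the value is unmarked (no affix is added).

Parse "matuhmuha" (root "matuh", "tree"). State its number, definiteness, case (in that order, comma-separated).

singular, definite, locative

Segment: matuh-m-uh-e.
number: -m → singular.
definiteness: -uh → definite.
case: -e → locative.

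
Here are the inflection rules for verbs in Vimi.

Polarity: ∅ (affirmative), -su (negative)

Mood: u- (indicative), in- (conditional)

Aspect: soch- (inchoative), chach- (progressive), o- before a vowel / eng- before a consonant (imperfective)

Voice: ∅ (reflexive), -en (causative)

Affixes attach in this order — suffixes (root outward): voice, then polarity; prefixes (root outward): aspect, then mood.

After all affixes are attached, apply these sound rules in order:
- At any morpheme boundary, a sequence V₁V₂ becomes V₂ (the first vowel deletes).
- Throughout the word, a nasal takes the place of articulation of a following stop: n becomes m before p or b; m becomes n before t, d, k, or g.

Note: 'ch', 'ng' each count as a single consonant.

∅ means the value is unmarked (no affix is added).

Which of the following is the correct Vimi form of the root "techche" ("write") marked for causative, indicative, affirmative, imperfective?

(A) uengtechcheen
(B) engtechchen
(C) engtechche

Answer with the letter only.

Attach aspect imperfective eng- (before consonant 't') → engtechche.
Attach voice causative -en → engtechcheen.
Attach mood indicative u- → uengtechcheen.
polarity = affirmative: zero marking, form stays uengtechcheen.
Apply vowel deletion: uengtechcheen → engtechchen.
Nasal assimilation: no change.
So the correct form is engtechchen, option (B).
(A) uengtechcheen is wrong: it fails to apply the sound rule(s).
(C) engtechche is wrong: it uses reflexive instead of causative for voice.

B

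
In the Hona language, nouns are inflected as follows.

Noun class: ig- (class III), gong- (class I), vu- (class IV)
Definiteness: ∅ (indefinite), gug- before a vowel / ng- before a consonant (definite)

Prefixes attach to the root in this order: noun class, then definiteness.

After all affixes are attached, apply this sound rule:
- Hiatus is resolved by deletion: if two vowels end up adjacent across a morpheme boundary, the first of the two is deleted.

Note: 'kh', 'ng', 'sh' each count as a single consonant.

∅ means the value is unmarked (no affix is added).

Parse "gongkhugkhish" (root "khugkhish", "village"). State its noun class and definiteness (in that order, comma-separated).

Segment: gong-khugkhish.
noun class: gong- → class I.
definiteness: ∅ → indefinite.

class I, indefinite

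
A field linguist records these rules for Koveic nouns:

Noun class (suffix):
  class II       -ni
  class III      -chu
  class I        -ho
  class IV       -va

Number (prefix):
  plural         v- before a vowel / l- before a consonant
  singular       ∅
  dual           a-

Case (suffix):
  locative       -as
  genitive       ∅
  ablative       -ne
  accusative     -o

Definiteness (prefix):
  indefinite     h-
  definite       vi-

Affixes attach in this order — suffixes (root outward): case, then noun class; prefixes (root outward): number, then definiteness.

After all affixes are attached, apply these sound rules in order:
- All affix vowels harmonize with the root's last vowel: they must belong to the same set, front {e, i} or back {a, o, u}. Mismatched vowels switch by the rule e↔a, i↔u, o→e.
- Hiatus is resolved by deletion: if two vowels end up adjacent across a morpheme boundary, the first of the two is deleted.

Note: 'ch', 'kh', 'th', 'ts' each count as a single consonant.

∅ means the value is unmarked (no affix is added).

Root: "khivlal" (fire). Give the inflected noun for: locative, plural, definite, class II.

vulkhivlalasnu

Attach case locative -as → khivlalas.
Attach number plural l- (before consonant 'kh') → lkhivlalas.
Attach noun class class II -ni → lkhivlalasni.
Attach definiteness definite vi- → vilkhivlalasni.
Apply vowel harmony: vilkhivlalasni → vulkhivlalasnu.
Vowel deletion: no change.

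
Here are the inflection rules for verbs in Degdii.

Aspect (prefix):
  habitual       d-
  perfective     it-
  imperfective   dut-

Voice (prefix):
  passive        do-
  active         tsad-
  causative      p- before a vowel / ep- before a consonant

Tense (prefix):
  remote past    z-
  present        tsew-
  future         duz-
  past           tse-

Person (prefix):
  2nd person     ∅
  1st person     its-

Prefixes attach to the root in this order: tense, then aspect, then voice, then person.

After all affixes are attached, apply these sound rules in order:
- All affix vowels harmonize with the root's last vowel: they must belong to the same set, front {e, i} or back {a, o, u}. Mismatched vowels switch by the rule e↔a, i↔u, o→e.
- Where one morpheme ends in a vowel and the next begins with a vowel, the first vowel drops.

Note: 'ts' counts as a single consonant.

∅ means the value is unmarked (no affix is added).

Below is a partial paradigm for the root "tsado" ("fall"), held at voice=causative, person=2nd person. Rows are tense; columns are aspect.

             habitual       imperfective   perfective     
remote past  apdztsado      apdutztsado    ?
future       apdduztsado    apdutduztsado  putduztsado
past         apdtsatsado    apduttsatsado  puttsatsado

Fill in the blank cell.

Attach tense remote past z- → ztsado.
Attach aspect perfective it- → itztsado.
Attach voice causative p- (before vowel 'i') → pitztsado.
person = 2nd person: zero marking, form stays pitztsado.
Apply vowel harmony: pitztsado → putztsado.
Vowel deletion: no change.

putztsado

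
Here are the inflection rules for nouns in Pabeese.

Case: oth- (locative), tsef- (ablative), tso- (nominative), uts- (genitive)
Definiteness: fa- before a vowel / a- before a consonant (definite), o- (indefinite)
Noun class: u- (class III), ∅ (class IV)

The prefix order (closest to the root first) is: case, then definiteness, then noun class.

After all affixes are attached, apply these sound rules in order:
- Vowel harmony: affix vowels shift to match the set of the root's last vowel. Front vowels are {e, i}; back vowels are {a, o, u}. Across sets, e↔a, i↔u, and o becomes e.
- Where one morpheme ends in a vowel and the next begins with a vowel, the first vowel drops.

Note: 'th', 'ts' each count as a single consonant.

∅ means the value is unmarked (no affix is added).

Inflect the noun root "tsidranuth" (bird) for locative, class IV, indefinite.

Attach case locative oth- → othtsidranuth.
Attach definiteness indefinite o- → oothtsidranuth.
noun class = class IV: zero marking, form stays oothtsidranuth.
Vowel harmony: no change.
Apply vowel deletion: oothtsidranuth → othtsidranuth.

othtsidranuth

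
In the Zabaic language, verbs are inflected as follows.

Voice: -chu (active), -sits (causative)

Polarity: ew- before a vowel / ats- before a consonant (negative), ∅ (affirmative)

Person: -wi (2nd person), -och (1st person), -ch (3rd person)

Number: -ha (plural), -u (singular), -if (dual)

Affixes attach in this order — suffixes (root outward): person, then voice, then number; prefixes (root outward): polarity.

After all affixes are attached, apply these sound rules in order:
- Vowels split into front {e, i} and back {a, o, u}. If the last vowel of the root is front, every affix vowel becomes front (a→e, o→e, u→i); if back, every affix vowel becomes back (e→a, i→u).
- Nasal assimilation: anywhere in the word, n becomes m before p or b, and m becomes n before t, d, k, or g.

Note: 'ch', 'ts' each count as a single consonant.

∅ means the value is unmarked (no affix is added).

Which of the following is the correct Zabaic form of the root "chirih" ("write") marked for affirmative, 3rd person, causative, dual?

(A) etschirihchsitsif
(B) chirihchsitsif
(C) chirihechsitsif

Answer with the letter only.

Attach person 3rd person -ch → chirihch.
Attach voice causative -sits → chirihchsits.
polarity = affirmative: zero marking, form stays chirihchsits.
Attach number dual -if → chirihchsitsif.
Vowel harmony: no change.
Nasal assimilation: no change.
So the correct form is chirihchsitsif, option (B).
(A) etschirihchsitsif is wrong: it uses negative instead of affirmative for polarity.
(C) chirihechsitsif is wrong: it uses 1st person instead of 3rd person for person.

B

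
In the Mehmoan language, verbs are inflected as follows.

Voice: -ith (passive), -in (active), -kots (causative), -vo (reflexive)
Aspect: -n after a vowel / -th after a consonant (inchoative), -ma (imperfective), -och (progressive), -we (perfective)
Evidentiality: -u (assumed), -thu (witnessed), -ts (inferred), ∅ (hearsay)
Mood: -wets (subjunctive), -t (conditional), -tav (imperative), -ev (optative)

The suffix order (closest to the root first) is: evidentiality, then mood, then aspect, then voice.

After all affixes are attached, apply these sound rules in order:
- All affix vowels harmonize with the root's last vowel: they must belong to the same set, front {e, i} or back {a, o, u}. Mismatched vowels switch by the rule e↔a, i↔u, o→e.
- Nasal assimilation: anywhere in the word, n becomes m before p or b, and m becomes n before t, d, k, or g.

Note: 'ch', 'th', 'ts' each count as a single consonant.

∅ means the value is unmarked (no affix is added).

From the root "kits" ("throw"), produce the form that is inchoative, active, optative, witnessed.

kitsthievthin

Attach evidentiality witnessed -thu → kitsthu.
Attach mood optative -ev → kitsthuev.
Attach aspect inchoative -th (after consonant 'v') → kitsthuevth.
Attach voice active -in → kitsthuevthin.
Apply vowel harmony: kitsthuevthin → kitsthievthin.
Nasal assimilation: no change.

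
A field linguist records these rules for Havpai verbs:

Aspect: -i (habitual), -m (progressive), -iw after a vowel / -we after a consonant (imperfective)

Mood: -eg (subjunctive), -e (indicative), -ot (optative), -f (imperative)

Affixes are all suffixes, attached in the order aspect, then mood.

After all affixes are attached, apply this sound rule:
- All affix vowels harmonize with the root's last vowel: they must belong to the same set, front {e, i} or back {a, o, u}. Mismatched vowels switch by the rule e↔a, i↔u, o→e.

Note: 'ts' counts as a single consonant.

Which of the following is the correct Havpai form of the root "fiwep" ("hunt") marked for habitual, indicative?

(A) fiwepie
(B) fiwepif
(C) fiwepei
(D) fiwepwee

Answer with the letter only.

Attach aspect habitual -i → fiwepi.
Attach mood indicative -e → fiwepie.
Vowel harmony: no change.
So the correct form is fiwepie, option (A).
(D) fiwepwee is wrong: it uses imperfective instead of habitual for aspect.
(C) fiwepei is wrong: it has the affixes in the wrong order.
(B) fiwepif is wrong: it uses imperative instead of indicative for mood.

A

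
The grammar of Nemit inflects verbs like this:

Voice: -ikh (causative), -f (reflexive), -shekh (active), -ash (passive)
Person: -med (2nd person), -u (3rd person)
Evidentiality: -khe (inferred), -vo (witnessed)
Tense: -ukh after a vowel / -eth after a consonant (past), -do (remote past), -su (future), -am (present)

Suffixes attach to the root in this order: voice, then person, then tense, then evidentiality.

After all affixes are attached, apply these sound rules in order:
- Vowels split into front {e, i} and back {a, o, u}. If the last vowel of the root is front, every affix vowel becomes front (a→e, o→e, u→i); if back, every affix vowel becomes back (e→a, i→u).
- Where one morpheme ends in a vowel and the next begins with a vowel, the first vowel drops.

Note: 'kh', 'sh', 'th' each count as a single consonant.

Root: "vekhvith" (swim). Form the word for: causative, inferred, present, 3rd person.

Attach voice causative -ikh → vekhvithikh.
Attach person 3rd person -u → vekhvithikhu.
Attach tense present -am → vekhvithikhuam.
Attach evidentiality inferred -khe → vekhvithikhuamkhe.
Apply vowel harmony: vekhvithikhuamkhe → vekhvithikhiemkhe.
Apply vowel deletion: vekhvithikhiemkhe → vekhvithikhemkhe.

vekhvithikhemkhe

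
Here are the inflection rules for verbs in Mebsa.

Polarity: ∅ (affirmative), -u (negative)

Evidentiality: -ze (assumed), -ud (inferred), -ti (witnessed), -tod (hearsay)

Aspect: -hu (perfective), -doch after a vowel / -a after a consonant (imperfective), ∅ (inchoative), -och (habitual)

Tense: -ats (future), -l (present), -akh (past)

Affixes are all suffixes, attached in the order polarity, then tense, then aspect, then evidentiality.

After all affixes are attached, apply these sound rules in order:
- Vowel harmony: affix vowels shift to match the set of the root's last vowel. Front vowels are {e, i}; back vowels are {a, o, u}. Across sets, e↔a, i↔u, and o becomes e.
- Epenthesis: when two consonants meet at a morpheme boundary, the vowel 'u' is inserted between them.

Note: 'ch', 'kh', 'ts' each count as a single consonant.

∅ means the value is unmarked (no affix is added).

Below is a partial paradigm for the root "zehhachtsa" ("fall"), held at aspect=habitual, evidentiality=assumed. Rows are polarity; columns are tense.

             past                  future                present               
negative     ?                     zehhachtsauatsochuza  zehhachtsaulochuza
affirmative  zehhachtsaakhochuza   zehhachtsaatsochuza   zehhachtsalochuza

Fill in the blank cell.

zehhachtsauakhochuza

Attach polarity negative -u → zehhachtsau.
Attach tense past -akh → zehhachtsauakh.
Attach aspect habitual -och → zehhachtsauakhoch.
Attach evidentiality assumed -ze → zehhachtsauakhochze.
Apply vowel harmony: zehhachtsauakhochze → zehhachtsauakhochza.
Apply epenthesis: zehhachtsauakhochza → zehhachtsauakhochuza.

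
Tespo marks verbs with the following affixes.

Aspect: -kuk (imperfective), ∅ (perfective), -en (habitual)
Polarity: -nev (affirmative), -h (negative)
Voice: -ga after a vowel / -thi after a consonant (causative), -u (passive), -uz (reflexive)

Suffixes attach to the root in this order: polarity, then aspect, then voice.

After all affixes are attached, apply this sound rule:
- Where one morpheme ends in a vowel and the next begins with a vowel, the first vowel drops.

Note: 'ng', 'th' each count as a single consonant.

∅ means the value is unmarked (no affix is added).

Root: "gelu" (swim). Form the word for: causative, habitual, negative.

geluhenthi

Attach polarity negative -h → geluh.
Attach aspect habitual -en → geluhen.
Attach voice causative -thi (after consonant 'n') → geluhenthi.
Vowel deletion: no change.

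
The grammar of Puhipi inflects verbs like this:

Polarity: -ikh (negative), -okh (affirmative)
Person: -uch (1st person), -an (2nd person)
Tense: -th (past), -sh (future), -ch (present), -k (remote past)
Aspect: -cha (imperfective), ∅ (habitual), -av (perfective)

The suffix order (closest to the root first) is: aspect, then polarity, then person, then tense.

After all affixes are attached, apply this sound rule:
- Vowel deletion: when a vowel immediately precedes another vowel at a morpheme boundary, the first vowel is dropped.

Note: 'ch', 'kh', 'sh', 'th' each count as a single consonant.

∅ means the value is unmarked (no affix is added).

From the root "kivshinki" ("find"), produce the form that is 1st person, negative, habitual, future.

aspect = habitual: zero marking, form stays kivshinki.
Attach polarity negative -ikh → kivshinkiikh.
Attach person 1st person -uch → kivshinkiikhuch.
Attach tense future -sh → kivshinkiikhuchsh.
Apply vowel deletion: kivshinkiikhuchsh → kivshinkikhuchsh.

kivshinkikhuchsh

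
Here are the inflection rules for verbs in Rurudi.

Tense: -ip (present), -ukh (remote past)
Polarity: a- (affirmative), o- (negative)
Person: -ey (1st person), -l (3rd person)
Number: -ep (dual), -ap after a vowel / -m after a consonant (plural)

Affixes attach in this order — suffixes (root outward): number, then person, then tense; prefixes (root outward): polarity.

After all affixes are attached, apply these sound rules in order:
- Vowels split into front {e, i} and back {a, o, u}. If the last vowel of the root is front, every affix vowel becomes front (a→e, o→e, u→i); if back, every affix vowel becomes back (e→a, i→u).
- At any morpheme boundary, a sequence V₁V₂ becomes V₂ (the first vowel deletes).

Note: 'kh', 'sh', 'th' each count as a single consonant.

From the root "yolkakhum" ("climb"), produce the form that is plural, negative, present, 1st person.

Attach number plural -m (after consonant 'm') → yolkakhumm.
Attach person 1st person -ey → yolkakhummey.
Attach polarity negative o- → oyolkakhummey.
Attach tense present -ip → oyolkakhummeyip.
Apply vowel harmony: oyolkakhummeyip → oyolkakhummayup.
Vowel deletion: no change.

oyolkakhummayup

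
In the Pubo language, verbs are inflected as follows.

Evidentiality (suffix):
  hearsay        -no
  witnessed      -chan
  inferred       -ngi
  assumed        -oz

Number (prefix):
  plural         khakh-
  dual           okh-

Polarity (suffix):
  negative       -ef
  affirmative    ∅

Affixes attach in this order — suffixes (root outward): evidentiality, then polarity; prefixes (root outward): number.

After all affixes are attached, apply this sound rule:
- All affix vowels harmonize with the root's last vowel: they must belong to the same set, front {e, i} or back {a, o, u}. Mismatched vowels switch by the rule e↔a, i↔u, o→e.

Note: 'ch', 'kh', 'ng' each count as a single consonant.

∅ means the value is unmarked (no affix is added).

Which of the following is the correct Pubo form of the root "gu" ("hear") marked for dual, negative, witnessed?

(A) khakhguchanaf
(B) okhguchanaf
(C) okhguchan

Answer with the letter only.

B

Attach evidentiality witnessed -chan → guchan.
Attach number dual okh- → okhguchan.
Attach polarity negative -ef → okhguchanef.
Apply vowel harmony: okhguchanef → okhguchanaf.
So the correct form is okhguchanaf, option (B).
(A) khakhguchanaf is wrong: it uses plural instead of dual for number.
(C) okhguchan is wrong: it uses affirmative instead of negative for polarity.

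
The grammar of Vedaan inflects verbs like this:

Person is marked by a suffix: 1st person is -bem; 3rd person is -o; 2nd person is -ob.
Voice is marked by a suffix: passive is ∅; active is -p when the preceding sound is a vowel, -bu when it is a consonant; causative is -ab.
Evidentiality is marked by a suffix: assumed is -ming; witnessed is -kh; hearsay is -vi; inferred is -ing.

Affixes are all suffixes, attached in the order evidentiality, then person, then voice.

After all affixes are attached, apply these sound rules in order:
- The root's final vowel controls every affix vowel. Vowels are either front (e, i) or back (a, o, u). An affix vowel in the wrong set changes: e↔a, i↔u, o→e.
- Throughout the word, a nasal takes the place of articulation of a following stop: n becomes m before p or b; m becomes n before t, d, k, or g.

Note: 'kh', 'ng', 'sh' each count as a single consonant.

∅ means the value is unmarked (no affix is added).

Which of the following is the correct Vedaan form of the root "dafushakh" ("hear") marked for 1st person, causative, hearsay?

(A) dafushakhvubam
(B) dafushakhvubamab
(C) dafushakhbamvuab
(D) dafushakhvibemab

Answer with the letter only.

B

Attach evidentiality hearsay -vi → dafushakhvi.
Attach person 1st person -bem → dafushakhvibem.
Attach voice causative -ab → dafushakhvibemab.
Apply vowel harmony: dafushakhvibemab → dafushakhvubamab.
Nasal assimilation: no change.
So the correct form is dafushakhvubamab, option (B).
(A) dafushakhvubam is wrong: it uses passive instead of causative for voice.
(D) dafushakhvibemab is wrong: it fails to apply the sound rule(s).
(C) dafushakhbamvuab is wrong: it has the affixes in the wrong order.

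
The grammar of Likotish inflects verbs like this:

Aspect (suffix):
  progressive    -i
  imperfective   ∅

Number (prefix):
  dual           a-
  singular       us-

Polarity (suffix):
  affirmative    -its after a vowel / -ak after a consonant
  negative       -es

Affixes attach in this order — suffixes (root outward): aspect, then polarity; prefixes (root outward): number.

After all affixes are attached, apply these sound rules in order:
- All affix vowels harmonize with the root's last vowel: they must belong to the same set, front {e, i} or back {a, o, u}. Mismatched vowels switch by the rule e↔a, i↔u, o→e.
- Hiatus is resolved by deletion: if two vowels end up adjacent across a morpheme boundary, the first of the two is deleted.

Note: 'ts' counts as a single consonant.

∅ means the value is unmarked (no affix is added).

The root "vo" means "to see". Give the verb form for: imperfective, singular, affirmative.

usvuts

aspect = imperfective: zero marking, form stays vo.
Attach polarity affirmative -its (after vowel 'o') → voits.
Attach number singular us- → usvoits.
Apply vowel harmony: usvoits → usvouts.
Apply vowel deletion: usvouts → usvuts.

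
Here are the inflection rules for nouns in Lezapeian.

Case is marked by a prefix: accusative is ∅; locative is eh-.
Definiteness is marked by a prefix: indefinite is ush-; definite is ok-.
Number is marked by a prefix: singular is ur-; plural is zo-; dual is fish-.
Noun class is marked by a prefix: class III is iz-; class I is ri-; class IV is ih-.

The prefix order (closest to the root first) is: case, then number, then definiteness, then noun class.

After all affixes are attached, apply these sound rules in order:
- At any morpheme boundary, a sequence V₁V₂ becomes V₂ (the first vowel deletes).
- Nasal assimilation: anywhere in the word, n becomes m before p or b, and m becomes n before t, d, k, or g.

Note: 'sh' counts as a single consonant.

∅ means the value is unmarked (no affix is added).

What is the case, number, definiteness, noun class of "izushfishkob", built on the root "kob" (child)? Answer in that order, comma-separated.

accusative, dual, indefinite, class III

Segment: iz-ush-fish-kob.
case: ∅ → accusative.
number: fish- → dual.
definiteness: ush- → indefinite.
noun class: iz- → class III.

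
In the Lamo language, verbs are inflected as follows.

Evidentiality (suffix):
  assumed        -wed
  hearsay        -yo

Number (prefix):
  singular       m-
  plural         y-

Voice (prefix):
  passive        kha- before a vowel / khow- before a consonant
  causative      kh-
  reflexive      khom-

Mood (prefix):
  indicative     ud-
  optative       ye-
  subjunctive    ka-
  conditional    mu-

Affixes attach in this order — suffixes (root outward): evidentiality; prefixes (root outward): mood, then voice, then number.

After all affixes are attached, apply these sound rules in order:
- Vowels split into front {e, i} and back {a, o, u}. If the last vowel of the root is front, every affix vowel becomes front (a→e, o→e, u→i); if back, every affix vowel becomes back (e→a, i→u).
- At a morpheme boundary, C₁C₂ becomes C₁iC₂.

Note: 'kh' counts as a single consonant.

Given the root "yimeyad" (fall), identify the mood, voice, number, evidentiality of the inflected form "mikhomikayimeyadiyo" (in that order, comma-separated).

subjunctive, reflexive, singular, hearsay

Segment: m-khom-ka-yimeyad-yo.
mood: ka- → subjunctive.
voice: khom- → reflexive.
number: m- → singular.
evidentiality: -yo → hearsay.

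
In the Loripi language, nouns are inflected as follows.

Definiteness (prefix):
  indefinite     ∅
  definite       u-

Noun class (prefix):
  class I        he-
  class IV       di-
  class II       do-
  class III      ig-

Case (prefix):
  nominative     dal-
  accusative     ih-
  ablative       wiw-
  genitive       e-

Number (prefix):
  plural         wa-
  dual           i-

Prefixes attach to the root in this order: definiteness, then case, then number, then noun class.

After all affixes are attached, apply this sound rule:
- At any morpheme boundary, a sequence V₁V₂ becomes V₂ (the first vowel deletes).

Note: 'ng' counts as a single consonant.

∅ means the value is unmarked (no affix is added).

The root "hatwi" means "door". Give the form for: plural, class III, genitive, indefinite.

definiteness = indefinite: zero marking, form stays hatwi.
Attach case genitive e- → ehatwi.
Attach number plural wa- → waehatwi.
Attach noun class class III ig- → igwaehatwi.
Apply vowel deletion: igwaehatwi → igwehatwi.

igwehatwi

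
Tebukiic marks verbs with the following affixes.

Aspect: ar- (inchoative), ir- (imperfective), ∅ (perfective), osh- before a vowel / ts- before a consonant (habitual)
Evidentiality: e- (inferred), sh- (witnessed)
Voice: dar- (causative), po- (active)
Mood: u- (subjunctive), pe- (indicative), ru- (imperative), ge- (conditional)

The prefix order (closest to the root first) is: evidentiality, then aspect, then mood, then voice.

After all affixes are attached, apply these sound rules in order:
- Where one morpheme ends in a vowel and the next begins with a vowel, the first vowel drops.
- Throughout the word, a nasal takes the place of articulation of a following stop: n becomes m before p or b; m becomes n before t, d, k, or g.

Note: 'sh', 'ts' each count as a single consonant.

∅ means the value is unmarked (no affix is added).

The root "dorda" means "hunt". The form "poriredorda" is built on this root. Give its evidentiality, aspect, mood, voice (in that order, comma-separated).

inferred, imperfective, imperative, active

Segment: po-ru-ir-e-dorda.
evidentiality: e- → inferred.
aspect: ir- → imperfective.
mood: ru- → imperative.
voice: po- → active.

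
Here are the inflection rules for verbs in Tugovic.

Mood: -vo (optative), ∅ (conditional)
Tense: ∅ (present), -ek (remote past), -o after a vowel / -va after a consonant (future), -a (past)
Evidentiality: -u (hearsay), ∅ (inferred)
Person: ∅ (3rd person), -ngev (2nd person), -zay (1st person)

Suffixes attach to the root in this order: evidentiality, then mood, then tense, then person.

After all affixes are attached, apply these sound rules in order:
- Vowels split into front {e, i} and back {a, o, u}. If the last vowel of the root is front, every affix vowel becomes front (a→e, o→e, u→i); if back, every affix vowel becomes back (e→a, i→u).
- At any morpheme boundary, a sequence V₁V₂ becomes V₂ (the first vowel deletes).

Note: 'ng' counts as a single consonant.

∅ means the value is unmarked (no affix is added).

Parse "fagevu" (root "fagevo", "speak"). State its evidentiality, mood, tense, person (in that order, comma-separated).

hearsay, conditional, present, 3rd person

Segment: fagevo-u.
evidentiality: -u → hearsay.
mood: ∅ → conditional.
tense: ∅ → present.
person: ∅ → 3rd person.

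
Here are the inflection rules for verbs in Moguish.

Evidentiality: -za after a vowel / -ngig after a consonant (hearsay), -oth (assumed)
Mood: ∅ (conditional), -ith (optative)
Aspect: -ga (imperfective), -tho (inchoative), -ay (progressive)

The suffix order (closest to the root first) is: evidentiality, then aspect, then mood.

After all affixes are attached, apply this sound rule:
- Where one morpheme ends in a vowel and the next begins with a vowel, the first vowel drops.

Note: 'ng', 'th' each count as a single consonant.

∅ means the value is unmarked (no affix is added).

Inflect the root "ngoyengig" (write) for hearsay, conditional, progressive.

ngoyengigngigay

Attach evidentiality hearsay -ngig (after consonant 'g') → ngoyengigngig.
Attach aspect progressive -ay → ngoyengigngigay.
mood = conditional: zero marking, form stays ngoyengigngigay.
Vowel deletion: no change.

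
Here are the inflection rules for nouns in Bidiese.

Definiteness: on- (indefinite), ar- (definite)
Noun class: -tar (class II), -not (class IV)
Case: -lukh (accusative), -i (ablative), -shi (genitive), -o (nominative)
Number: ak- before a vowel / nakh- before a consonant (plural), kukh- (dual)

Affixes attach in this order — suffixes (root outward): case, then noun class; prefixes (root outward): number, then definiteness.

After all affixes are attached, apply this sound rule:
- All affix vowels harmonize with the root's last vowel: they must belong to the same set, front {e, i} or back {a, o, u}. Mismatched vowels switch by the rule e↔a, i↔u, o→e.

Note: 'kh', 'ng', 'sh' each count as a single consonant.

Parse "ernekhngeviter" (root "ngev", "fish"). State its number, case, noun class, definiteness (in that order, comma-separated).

plural, ablative, class II, definite

Segment: ar-nakh-ngev-i-tar.
number: ak/nakh- → plural.
case: -i → ablative.
noun class: -tar → class II.
definiteness: ar- → definite.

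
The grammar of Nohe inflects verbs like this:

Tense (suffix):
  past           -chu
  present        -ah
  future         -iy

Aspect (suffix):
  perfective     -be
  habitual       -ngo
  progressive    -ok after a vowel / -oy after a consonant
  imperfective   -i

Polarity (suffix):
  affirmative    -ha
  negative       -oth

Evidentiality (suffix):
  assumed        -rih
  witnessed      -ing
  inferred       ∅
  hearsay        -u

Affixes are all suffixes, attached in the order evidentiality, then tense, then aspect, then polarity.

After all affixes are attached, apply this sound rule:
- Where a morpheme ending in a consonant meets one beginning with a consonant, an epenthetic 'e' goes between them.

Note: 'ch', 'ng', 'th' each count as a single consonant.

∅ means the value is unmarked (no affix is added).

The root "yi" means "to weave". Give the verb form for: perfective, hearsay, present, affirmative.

Attach evidentiality hearsay -u → yiu.
Attach tense present -ah → yiuah.
Attach aspect perfective -be → yiuahbe.
Attach polarity affirmative -ha → yiuahbeha.
Apply epenthesis: yiuahbeha → yiuahebeha.

yiuahebeha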